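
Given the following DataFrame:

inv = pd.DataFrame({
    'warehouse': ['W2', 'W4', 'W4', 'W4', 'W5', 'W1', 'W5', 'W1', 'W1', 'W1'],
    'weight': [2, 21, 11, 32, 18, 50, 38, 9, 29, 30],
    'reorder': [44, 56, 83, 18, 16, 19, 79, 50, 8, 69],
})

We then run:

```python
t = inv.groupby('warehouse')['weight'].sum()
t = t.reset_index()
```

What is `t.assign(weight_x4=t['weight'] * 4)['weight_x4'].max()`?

group by warehouse, sum of weight:
warehouse
W1    118
W2      2
W4     64
W5     56
Name: weight, dtype: int64
reset_index():
  warehouse  weight
0        W1     118
1        W2       2
2        W4      64
3        W5      56
add column weight_x4 = t['weight'] * 4:
  warehouse  weight  weight_x4
0        W1     118        472
1        W2       2          8
2        W4      64        256
3        W5      56        224
max of column 'weight_x4' → 472

472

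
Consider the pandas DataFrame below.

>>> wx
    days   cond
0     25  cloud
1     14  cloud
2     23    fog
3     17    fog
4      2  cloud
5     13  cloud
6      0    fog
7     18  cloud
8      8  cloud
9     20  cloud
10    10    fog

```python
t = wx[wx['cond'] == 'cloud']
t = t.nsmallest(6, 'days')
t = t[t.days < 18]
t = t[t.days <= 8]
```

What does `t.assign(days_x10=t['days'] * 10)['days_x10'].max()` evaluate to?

filter rows where cond == 'cloud':
   days   cond
0    25  cloud
1    14  cloud
4     2  cloud
5    13  cloud
7    18  cloud
8     8  cloud
9    20  cloud
take 6 rows with smallest days:
   days   cond
4     2  cloud
8     8  cloud
5    13  cloud
1    14  cloud
7    18  cloud
9    20  cloud
filter rows where days < 18:
   days   cond
4     2  cloud
8     8  cloud
5    13  cloud
1    14  cloud
filter rows where days <= 8:
   days   cond
4     2  cloud
8     8  cloud
add column days_x10 = t['days'] * 10:
   days   cond  days_x10
4     2  cloud        20
8     8  cloud        80
Finally, max of column 'days_x10' = 80.

80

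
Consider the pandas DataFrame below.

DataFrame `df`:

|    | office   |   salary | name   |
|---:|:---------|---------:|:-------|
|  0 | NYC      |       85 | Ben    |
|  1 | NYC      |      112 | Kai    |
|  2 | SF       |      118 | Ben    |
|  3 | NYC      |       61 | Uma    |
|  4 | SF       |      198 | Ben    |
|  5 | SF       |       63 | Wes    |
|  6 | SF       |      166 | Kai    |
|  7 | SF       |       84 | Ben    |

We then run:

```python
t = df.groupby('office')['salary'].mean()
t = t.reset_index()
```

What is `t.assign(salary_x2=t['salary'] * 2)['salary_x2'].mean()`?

group by office, mean of salary:
office
NYC     86.0
SF     125.8
Name: salary, dtype: float64
reset_index():
  office  salary
0    NYC    86.0
1     SF   125.8
add column salary_x2 = t['salary'] * 2:
  office  salary  salary_x2
0    NYC    86.0      172.0
1     SF   125.8      251.6
mean of column 'salary_x2' → 211.8

211.8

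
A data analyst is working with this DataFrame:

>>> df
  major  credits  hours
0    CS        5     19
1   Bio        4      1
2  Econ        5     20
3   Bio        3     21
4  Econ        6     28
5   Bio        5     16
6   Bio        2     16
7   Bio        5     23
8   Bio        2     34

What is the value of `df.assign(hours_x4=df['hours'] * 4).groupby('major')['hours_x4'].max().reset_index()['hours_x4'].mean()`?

add column hours_x4 = df['hours'] * 4:
  major  credits  hours  hours_x4
0    CS        5     19        76
1   Bio        4      1         4
2  Econ        5     20        80
3   Bio        3     21        84
4  Econ        6     28       112
5   Bio        5     16        64
6   Bio        2     16        64
7   Bio        5     23        92
8   Bio        2     34       136
group by major, max of hours_x4:
major
Bio     136
CS       76
Econ    112
Name: hours_x4, dtype: int64
reset_index():
  major  hours_x4
0   Bio       136
1    CS        76
2  Econ       112
The mean of column 'hours_x4' is 108.0.

108.0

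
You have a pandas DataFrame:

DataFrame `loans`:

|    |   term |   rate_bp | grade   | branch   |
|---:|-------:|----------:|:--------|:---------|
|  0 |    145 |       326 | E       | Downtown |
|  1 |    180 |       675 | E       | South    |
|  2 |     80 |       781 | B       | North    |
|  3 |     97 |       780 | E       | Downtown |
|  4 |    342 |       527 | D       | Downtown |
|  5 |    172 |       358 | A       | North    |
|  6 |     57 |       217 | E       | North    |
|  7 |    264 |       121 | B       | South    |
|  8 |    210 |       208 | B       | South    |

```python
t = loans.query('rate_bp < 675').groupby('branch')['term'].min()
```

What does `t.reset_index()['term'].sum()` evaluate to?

412

filter rows where rate_bp < 675:
   term  rate_bp grade    branch
0   145      326     E  Downtown
4   342      527     D  Downtown
5   172      358     A     North
6    57      217     E     North
7   264      121     B     South
8   210      208     B     South
group by branch, min of term:
branch
Downtown    145
North        57
South       210
Name: term, dtype: int64
reset_index():
     branch  term
0  Downtown   145
1     North    57
2     South   210
Reading off the sum of column 'term', we get 412.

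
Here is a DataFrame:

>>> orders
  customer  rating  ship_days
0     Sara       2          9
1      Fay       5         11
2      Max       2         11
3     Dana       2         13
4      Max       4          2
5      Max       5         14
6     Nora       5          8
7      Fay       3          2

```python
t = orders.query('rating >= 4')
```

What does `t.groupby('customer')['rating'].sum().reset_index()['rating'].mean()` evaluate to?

6.33333333333

filter rows where rating >= 4:
  customer  rating  ship_days
1      Fay       5         11
4      Max       4          2
5      Max       5         14
6     Nora       5          8
group by customer, sum of rating:
customer
Fay     5
Max     9
Nora    5
Name: rating, dtype: int64
reset_index():
  customer  rating
0      Fay       5
1      Max       9
2     Nora       5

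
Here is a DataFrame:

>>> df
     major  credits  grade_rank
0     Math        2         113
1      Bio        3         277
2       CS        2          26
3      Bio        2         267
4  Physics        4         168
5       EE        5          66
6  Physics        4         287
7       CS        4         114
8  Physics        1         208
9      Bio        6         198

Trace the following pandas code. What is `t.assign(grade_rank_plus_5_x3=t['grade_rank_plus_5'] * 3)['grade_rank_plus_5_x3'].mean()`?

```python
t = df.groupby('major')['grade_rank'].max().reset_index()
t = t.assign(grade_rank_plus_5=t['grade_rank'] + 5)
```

group by major, max of grade_rank:
major
Bio        277
CS         114
EE          66
Math       113
Physics    287
Name: grade_rank, dtype: int64
reset_index():
     major  grade_rank
0      Bio         277
1       CS         114
2       EE          66
3     Math         113
4  Physics         287
add column grade_rank_plus_5 = t['grade_rank'] + 5:
     major  grade_rank  grade_rank_plus_5
0      Bio         277                282
1       CS         114                119
2       EE          66                 71
3     Math         113                118
4  Physics         287                292
add column grade_rank_plus_5_x3 = t['grade_rank_plus_5'] * 3:
     major  grade_rank  grade_rank_plus_5  grade_rank_plus_5_x3
0      Bio         277                282                   846
1       CS         114                119                   357
2       EE          66                 71                   213
3     Math         113                118                   354
4  Physics         287                292                   876
Hence 529.2.

529.2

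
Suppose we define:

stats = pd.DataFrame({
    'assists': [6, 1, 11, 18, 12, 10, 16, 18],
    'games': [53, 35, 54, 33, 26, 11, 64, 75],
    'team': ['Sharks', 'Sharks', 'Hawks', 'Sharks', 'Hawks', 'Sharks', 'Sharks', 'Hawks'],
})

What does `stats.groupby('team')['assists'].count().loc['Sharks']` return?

5

group by team, count of assists:
team
Hawks     3
Sharks    5
Name: assists, dtype: int64
Hence 5.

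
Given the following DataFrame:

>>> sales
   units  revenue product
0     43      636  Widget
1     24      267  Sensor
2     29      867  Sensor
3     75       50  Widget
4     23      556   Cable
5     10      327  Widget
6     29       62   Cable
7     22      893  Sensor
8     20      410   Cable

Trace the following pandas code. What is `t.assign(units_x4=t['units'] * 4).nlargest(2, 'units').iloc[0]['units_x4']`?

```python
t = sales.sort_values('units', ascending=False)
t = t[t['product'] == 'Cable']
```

116

sort by units descending:
   units  revenue product
3     75       50  Widget
0     43      636  Widget
2     29      867  Sensor
6     29       62   Cable
1     24      267  Sensor
4     23      556   Cable
7     22      893  Sensor
8     20      410   Cable
5     10      327  Widget
filter rows where product == 'Cable':
   units  revenue product
6     29       62   Cable
4     23      556   Cable
8     20      410   Cable
add column units_x4 = t['units'] * 4:
   units  revenue product  units_x4
6     29       62   Cable       116
4     23      556   Cable        92
8     20      410   Cable        80
take 2 rows with largest units:
   units  revenue product  units_x4
6     29       62   Cable       116
4     23      556   Cable        92
Hence 116.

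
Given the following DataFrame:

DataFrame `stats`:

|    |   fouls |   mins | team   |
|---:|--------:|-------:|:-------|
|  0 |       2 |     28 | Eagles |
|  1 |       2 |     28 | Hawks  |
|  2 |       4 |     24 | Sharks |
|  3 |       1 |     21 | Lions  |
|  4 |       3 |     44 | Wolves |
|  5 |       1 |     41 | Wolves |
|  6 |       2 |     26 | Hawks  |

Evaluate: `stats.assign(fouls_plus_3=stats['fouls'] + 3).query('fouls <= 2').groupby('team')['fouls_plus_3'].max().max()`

5

add column fouls_plus_3 = stats['fouls'] + 3:
   fouls  mins    team  fouls_plus_3
0      2    28  Eagles             5
1      2    28   Hawks             5
2      4    24  Sharks             7
3      1    21   Lions             4
4      3    44  Wolves             6
5      1    41  Wolves             4
6      2    26   Hawks             5
filter rows where fouls <= 2:
   fouls  mins    team  fouls_plus_3
0      2    28  Eagles             5
1      2    28   Hawks             5
3      1    21   Lions             4
5      1    41  Wolves             4
6      2    26   Hawks             5
group by team, max of fouls_plus_3:
team
Eagles    5
Hawks     5
Lions     4
Wolves    4
Name: fouls_plus_3, dtype: int64
The max of the resulting series is 5.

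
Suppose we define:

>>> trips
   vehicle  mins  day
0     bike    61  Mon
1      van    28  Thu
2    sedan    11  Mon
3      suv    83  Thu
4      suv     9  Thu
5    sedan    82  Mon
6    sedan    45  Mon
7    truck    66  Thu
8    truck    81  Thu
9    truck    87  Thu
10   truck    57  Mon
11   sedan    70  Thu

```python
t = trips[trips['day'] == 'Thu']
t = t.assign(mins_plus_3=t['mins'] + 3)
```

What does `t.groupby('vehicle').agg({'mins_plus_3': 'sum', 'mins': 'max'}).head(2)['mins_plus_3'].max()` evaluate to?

filter rows where day == 'Thu':
   vehicle  mins  day
1      van    28  Thu
3      suv    83  Thu
4      suv     9  Thu
7    truck    66  Thu
8    truck    81  Thu
9    truck    87  Thu
11   sedan    70  Thu
add column mins_plus_3 = t['mins'] + 3:
   vehicle  mins  day  mins_plus_3
1      van    28  Thu           31
3      suv    83  Thu           86
4      suv     9  Thu           12
7    truck    66  Thu           69
8    truck    81  Thu           84
9    truck    87  Thu           90
11   sedan    70  Thu           73
group by vehicle: sum(mins_plus_3), max(mins):
         mins_plus_3  mins
vehicle                   
sedan             73    70
suv               98    83
truck            243    87
van               31    28
take first 2 rows:
         mins_plus_3  mins
vehicle                   
sedan             73    70
suv               98    83
The max of column 'mins_plus_3' is 98.

98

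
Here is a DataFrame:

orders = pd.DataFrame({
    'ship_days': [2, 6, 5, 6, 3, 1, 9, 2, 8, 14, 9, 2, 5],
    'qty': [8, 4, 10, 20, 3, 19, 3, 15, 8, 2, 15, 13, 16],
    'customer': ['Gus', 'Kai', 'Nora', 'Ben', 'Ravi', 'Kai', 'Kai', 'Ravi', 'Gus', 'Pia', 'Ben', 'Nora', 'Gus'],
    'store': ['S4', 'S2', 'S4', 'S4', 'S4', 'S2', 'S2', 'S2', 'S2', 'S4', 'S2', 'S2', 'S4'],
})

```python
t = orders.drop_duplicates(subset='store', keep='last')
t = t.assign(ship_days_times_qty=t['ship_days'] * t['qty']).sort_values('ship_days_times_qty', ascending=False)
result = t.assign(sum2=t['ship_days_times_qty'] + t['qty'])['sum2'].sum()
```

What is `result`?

drop duplicate store (keep=last):
    ship_days  qty customer store
11          2   13     Nora    S2
12          5   16      Gus    S4
add column ship_days_times_qty = t['ship_days'] * t['qty']:
    ship_days  qty customer store  ship_days_times_qty
11          2   13     Nora    S2                   26
12          5   16      Gus    S4                   80
sort by ship_days_times_qty descending:
    ship_days  qty customer store  ship_days_times_qty
12          5   16      Gus    S4                   80
11          2   13     Nora    S2                   26
add column sum2 = t['ship_days_times_qty'] + t['qty']:
    ship_days  qty customer store  ship_days_times_qty  sum2
12          5   16      Gus    S4                   80    96
11          2   13     Nora    S2                   26    39
sum of column 'sum2' → 135

135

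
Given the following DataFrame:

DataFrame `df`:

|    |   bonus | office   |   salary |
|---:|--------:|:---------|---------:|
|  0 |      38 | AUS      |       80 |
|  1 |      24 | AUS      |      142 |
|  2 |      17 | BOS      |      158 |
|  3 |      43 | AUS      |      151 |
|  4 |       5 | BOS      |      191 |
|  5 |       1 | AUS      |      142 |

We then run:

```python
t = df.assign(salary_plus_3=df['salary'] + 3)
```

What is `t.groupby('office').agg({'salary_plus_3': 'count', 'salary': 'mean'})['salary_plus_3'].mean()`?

add column salary_plus_3 = df['salary'] + 3:
   bonus office  salary  salary_plus_3
0     38    AUS      80             83
1     24    AUS     142            145
2     17    BOS     158            161
3     43    AUS     151            154
4      5    BOS     191            194
5      1    AUS     142            145
group by office: count(salary_plus_3), mean(salary):
        salary_plus_3  salary
office                       
AUS                 4  128.75
BOS                 2  174.50
So mean() = 3.0.

3.0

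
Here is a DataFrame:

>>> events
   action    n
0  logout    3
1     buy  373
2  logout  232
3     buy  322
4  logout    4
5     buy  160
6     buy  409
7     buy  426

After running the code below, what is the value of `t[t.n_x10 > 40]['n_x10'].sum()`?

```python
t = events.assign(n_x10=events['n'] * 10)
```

19220

add column n_x10 = events['n'] * 10:
   action    n  n_x10
0  logout    3     30
1     buy  373   3730
2  logout  232   2320
3     buy  322   3220
4  logout    4     40
5     buy  160   1600
6     buy  409   4090
7     buy  426   4260
filter rows where n_x10 > 40:
   action    n  n_x10
1     buy  373   3730
2  logout  232   2320
3     buy  322   3220
5     buy  160   1600
6     buy  409   4090
7     buy  426   4260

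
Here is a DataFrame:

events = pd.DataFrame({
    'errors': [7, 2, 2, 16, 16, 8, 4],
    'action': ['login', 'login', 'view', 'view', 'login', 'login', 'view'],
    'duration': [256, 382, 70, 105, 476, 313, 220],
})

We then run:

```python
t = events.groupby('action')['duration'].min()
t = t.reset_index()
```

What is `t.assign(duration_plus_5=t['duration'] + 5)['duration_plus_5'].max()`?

group by action, min of duration:
action
login    256
view      70
Name: duration, dtype: int64
reset_index():
  action  duration
0  login       256
1   view        70
add column duration_plus_5 = t['duration'] + 5:
  action  duration  duration_plus_5
0  login       256              261
1   view        70               75
Taking the max of column 'duration_plus_5' gives 261.

261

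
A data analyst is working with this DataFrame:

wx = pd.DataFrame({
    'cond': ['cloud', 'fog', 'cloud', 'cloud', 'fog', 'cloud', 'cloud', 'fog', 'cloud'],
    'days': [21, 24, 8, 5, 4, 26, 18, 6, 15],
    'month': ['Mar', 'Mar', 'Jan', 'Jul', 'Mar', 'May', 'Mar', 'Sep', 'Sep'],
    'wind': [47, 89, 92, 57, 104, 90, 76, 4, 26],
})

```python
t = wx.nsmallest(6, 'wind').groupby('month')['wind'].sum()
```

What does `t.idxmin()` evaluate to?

take 6 rows with smallest wind:
    cond  days month  wind
7    fog     6   Sep     4
8  cloud    15   Sep    26
0  cloud    21   Mar    47
3  cloud     5   Jul    57
6  cloud    18   Mar    76
1    fog    24   Mar    89
group by month, sum of wind:
month
Jul     57
Mar    212
Sep     30
Name: wind, dtype: int64
label with the smallest value → Sep

Sep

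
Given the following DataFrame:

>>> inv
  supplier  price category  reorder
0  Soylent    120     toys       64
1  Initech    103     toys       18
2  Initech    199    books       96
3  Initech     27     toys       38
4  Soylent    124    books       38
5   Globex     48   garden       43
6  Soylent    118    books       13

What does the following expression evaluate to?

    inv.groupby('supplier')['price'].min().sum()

193

group by supplier, min of price:
supplier
Globex      48
Initech     27
Soylent    118
Name: price, dtype: int64
Taking the sum of the resulting series gives 193.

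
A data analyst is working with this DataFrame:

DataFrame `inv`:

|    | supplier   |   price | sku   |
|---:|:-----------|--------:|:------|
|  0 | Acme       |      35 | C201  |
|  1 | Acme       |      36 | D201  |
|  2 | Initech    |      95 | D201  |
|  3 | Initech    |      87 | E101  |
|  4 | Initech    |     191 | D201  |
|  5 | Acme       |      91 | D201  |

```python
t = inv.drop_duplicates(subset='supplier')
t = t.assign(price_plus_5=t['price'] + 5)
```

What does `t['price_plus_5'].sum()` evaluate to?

drop duplicate supplier (keep=first):
  supplier  price   sku
0     Acme     35  C201
2  Initech     95  D201
add column price_plus_5 = t['price'] + 5:
  supplier  price   sku  price_plus_5
0     Acme     35  C201            40
2  Initech     95  D201           100

140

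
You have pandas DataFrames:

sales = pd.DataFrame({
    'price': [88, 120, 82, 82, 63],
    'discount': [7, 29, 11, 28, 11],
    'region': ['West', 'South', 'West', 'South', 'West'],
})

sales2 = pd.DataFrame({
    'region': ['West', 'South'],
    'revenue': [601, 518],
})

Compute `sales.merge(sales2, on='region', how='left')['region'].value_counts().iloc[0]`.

merge on 'region' (how='left') → 5 rows:
   price  discount region  revenue
0     88         7   West      601
1    120        29  South      518
2     82        11   West      601
3     82        28  South      518
4     63        11   West      601
value_counts of region:
region
West     3
South    2
Name: count, dtype: int64
Reading off the value at position 0, we get 3.

3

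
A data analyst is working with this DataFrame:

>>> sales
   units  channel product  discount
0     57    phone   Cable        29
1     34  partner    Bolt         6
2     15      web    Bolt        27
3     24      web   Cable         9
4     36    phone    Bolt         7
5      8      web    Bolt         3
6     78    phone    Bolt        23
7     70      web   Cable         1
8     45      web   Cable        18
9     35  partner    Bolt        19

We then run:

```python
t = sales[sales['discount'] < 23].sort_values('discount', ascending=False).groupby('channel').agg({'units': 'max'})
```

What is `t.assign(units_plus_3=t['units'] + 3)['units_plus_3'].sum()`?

filter rows where discount < 23:
   units  channel product  discount
1     34  partner    Bolt         6
3     24      web   Cable         9
4     36    phone    Bolt         7
5      8      web    Bolt         3
7     70      web   Cable         1
8     45      web   Cable        18
9     35  partner    Bolt        19
sort by discount descending:
   units  channel product  discount
9     35  partner    Bolt        19
8     45      web   Cable        18
3     24      web   Cable         9
4     36    phone    Bolt         7
1     34  partner    Bolt         6
5      8      web    Bolt         3
7     70      web   Cable         1
group by channel, max of units:
         units
channel       
partner     35
phone       36
web         70
add column units_plus_3 = t['units'] + 3:
         units  units_plus_3
channel                     
partner     35            38
phone       36            39
web         70            73
sum of column 'units_plus_3' → 150

150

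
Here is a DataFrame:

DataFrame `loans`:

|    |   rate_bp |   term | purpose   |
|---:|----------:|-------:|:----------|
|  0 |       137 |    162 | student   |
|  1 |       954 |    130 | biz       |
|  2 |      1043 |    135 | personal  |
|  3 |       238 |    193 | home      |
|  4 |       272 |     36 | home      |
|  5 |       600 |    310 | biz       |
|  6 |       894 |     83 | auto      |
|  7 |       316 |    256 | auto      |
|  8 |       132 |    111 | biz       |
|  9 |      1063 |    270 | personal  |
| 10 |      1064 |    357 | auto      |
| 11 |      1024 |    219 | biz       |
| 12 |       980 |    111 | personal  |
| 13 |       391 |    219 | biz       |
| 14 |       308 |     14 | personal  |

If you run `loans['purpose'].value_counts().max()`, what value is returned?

5

value_counts of purpose:
purpose
biz         5
personal    4
auto        3
home        2
student     1
Name: count, dtype: int64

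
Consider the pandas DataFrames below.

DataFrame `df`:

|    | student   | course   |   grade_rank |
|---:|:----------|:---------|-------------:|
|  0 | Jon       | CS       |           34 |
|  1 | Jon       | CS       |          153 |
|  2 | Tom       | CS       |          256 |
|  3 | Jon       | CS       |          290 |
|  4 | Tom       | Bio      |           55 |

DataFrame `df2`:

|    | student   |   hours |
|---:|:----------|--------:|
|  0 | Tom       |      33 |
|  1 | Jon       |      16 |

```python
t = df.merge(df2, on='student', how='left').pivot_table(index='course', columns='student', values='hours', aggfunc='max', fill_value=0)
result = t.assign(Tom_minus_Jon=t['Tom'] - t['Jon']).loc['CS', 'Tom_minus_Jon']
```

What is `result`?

17

merge on 'student' (how='left') → 5 rows:
  student course  grade_rank  hours
0     Jon     CS          34     16
1     Jon     CS         153     16
2     Tom     CS         256     33
3     Jon     CS         290     16
4     Tom    Bio          55     33
pivot: rows=course, cols=student, max(hours):
student  Jon  Tom
course           
Bio        0   33
CS        16   33
add column Tom_minus_Jon = t['Tom'] - t['Jon']:
student  Jon  Tom  Tom_minus_Jon
course                          
Bio        0   33             33
CS        16   33             17
value at row 'CS', column 'Tom_minus_Jon' → 17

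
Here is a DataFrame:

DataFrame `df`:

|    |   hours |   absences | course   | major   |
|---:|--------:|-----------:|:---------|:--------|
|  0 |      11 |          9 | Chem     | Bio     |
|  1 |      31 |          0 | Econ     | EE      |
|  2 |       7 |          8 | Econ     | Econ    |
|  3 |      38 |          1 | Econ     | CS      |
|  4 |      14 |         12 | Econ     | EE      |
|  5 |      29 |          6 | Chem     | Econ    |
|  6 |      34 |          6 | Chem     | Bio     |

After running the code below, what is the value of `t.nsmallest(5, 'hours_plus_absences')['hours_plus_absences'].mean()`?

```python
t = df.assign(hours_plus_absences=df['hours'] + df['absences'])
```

add column hours_plus_absences = df['hours'] + df['absences']:
   hours  absences course major  hours_plus_absences
0     11         9   Chem   Bio                   20
1     31         0   Econ    EE                   31
2      7         8   Econ  Econ                   15
3     38         1   Econ    CS                   39
4     14        12   Econ    EE                   26
5     29         6   Chem  Econ                   35
6     34         6   Chem   Bio                   40
take 5 rows with smallest hours_plus_absences:
   hours  absences course major  hours_plus_absences
2      7         8   Econ  Econ                   15
0     11         9   Chem   Bio                   20
4     14        12   Econ    EE                   26
1     31         0   Econ    EE                   31
5     29         6   Chem  Econ                   35

25.4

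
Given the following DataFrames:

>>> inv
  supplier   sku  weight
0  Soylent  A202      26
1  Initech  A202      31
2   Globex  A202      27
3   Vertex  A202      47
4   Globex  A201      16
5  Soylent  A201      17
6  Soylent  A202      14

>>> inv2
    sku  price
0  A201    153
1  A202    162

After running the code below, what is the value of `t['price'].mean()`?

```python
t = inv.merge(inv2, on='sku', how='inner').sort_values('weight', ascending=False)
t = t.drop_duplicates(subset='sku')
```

157.5

merge on 'sku' (how='inner') → 7 rows:
  supplier   sku  weight  price
0  Soylent  A202      26    162
1  Initech  A202      31    162
2   Globex  A202      27    162
3   Vertex  A202      47    162
4   Globex  A201      16    153
5  Soylent  A201      17    153
6  Soylent  A202      14    162
sort by weight descending:
  supplier   sku  weight  price
3   Vertex  A202      47    162
1  Initech  A202      31    162
2   Globex  A202      27    162
0  Soylent  A202      26    162
5  Soylent  A201      17    153
4   Globex  A201      16    153
6  Soylent  A202      14    162
drop duplicate sku (keep=first):
  supplier   sku  weight  price
3   Vertex  A202      47    162
5  Soylent  A201      17    153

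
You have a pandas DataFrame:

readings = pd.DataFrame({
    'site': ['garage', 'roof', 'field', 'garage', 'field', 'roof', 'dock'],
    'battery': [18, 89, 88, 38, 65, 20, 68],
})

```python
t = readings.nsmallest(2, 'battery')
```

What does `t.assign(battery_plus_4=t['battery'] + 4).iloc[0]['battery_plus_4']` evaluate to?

take 2 rows with smallest battery:
     site  battery
0  garage       18
5    roof       20
add column battery_plus_4 = t['battery'] + 4:
     site  battery  battery_plus_4
0  garage       18              22
5    roof       20              24

22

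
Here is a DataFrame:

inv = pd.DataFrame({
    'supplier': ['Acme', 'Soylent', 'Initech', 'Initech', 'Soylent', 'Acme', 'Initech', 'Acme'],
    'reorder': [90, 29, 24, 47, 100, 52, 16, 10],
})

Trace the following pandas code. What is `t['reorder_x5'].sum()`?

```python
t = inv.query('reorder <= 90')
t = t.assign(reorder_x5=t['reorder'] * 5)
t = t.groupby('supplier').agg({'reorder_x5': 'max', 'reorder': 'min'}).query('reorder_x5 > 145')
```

filter rows where reorder <= 90:
  supplier  reorder
0     Acme       90
1  Soylent       29
2  Initech       24
3  Initech       47
5     Acme       52
6  Initech       16
7     Acme       10
add column reorder_x5 = t['reorder'] * 5:
  supplier  reorder  reorder_x5
0     Acme       90         450
1  Soylent       29         145
2  Initech       24         120
3  Initech       47         235
5     Acme       52         260
6  Initech       16          80
7     Acme       10          50
group by supplier: max(reorder_x5), min(reorder):
          reorder_x5  reorder
supplier                     
Acme             450       10
Initech          235       16
Soylent          145       29
filter rows where reorder_x5 > 145:
          reorder_x5  reorder
supplier                     
Acme             450       10
Initech          235       16

685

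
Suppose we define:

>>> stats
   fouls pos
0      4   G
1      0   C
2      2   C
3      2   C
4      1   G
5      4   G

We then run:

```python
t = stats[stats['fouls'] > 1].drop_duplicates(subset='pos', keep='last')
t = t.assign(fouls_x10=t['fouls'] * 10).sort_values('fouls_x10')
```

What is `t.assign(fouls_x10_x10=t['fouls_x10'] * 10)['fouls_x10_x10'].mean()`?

300.0

filter rows where fouls > 1:
   fouls pos
0      4   G
2      2   C
3      2   C
5      4   G
drop duplicate pos (keep=last):
   fouls pos
3      2   C
5      4   G
add column fouls_x10 = t['fouls'] * 10:
   fouls pos  fouls_x10
3      2   C         20
5      4   G         40
sort by fouls_x10:
   fouls pos  fouls_x10
3      2   C         20
5      4   G         40
add column fouls_x10_x10 = t['fouls_x10'] * 10:
   fouls pos  fouls_x10  fouls_x10_x10
3      2   C         20            200
5      4   G         40            400
Taking the mean of column 'fouls_x10_x10' gives 300.0.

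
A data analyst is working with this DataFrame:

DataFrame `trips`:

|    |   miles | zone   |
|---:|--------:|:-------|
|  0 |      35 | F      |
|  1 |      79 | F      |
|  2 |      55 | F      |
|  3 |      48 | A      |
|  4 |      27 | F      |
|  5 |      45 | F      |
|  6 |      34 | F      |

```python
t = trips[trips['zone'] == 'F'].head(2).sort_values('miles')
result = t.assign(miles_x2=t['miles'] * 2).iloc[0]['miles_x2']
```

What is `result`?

filter rows where zone == 'F':
   miles zone
0     35    F
1     79    F
2     55    F
4     27    F
5     45    F
6     34    F
take first 2 rows:
   miles zone
0     35    F
1     79    F
sort by miles:
   miles zone
0     35    F
1     79    F
add column miles_x2 = t['miles'] * 2:
   miles zone  miles_x2
0     35    F        70
1     79    F       158
Finally, value at position 0, column 'miles_x2' = 70.

70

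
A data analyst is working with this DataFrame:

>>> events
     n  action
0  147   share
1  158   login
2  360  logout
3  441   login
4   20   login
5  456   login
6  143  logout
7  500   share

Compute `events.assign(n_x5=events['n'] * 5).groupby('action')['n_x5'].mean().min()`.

add column n_x5 = events['n'] * 5:
     n  action  n_x5
0  147   share   735
1  158   login   790
2  360  logout  1800
3  441   login  2205
4   20   login   100
5  456   login  2280
6  143  logout   715
7  500   share  2500
group by action, mean of n_x5:
action
login     1343.75
logout    1257.50
share     1617.50
Name: n_x5, dtype: float64

1257.5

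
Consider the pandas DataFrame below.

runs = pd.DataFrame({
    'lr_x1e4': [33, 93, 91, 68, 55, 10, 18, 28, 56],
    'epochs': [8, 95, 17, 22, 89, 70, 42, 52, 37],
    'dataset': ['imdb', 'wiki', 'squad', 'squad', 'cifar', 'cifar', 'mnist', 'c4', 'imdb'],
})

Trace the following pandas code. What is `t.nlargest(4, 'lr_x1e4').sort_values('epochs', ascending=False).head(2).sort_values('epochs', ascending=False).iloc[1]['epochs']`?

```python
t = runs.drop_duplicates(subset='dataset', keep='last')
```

drop duplicate dataset (keep=last):
   lr_x1e4  epochs dataset
1       93      95    wiki
3       68      22   squad
5       10      70   cifar
6       18      42   mnist
7       28      52      c4
8       56      37    imdb
take 4 rows with largest lr_x1e4:
   lr_x1e4  epochs dataset
1       93      95    wiki
3       68      22   squad
8       56      37    imdb
7       28      52      c4
sort by epochs descending:
   lr_x1e4  epochs dataset
1       93      95    wiki
7       28      52      c4
8       56      37    imdb
3       68      22   squad
take first 2 rows:
   lr_x1e4  epochs dataset
1       93      95    wiki
7       28      52      c4
sort by epochs descending:
   lr_x1e4  epochs dataset
1       93      95    wiki
7       28      52      c4
The value at position 1, column 'epochs' is 52.

52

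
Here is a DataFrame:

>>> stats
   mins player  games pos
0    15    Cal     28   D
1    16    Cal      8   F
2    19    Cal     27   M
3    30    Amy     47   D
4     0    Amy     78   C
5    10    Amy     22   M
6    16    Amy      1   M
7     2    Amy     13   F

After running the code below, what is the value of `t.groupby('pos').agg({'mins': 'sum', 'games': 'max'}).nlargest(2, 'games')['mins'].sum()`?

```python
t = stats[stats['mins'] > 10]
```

filter rows where mins > 10:
   mins player  games pos
0    15    Cal     28   D
1    16    Cal      8   F
2    19    Cal     27   M
3    30    Amy     47   D
6    16    Amy      1   M
group by pos: sum(mins), max(games):
     mins  games
pos             
D      45     47
F      16      8
M      35     27
take 2 rows with largest games:
     mins  games
pos             
D      45     47
M      35     27
Taking the sum of column 'mins' gives 80.

80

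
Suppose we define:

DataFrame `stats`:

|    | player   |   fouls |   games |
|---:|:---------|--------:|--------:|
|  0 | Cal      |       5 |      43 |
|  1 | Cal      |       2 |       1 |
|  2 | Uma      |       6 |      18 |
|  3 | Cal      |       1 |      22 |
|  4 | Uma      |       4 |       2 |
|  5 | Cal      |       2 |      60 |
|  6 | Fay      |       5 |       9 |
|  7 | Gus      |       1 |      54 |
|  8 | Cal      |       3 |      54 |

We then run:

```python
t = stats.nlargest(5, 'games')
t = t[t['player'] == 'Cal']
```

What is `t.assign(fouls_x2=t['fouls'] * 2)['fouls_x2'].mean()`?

5.5

take 5 rows with largest games:
  player  fouls  games
5    Cal      2     60
7    Gus      1     54
8    Cal      3     54
0    Cal      5     43
3    Cal      1     22
filter rows where player == 'Cal':
  player  fouls  games
5    Cal      2     60
8    Cal      3     54
0    Cal      5     43
3    Cal      1     22
add column fouls_x2 = t['fouls'] * 2:
  player  fouls  games  fouls_x2
5    Cal      2     60         4
8    Cal      3     54         6
0    Cal      5     43        10
3    Cal      1     22         2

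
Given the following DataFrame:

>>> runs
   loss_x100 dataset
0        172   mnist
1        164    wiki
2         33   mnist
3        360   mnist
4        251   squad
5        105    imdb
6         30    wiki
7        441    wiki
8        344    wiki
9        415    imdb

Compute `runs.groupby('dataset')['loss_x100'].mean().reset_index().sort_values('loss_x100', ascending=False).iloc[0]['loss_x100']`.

260.0

group by dataset, mean of loss_x100:
dataset
imdb     260.000000
mnist    188.333333
squad    251.000000
wiki     244.750000
Name: loss_x100, dtype: float64
reset_index():
  dataset   loss_x100
0    imdb  260.000000
1   mnist  188.333333
2   squad  251.000000
3    wiki  244.750000
sort by loss_x100 descending:
  dataset   loss_x100
0    imdb  260.000000
2   squad  251.000000
3    wiki  244.750000
1   mnist  188.333333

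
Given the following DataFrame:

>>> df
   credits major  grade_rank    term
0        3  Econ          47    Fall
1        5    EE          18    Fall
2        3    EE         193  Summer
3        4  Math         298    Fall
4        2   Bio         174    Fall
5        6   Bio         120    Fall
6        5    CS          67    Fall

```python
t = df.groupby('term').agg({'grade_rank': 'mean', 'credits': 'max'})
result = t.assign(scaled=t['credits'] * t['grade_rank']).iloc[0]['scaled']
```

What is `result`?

group by term: mean(grade_rank), max(credits):
        grade_rank  credits
term                       
Fall    120.666667        6
Summer  193.000000        3
add column scaled = t['credits'] * t['grade_rank']:
        grade_rank  credits  scaled
term                               
Fall    120.666667        6   724.0
Summer  193.000000        3   579.0
So iloc[0]['scaled'] = 724.0.

724.0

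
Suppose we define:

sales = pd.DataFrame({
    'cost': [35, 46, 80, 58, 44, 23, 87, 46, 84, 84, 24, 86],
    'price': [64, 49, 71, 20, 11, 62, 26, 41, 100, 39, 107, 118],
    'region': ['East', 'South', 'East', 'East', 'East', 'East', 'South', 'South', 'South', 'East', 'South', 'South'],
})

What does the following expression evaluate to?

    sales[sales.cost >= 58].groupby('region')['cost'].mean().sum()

159.666666667

filter rows where cost >= 58:
    cost  price region
2     80     71   East
3     58     20   East
6     87     26  South
8     84    100  South
9     84     39   East
11    86    118  South
group by region, mean of cost:
region
East     74.000000
South    85.666667
Name: cost, dtype: float64
Taking the sum of the resulting series gives 159.666666667.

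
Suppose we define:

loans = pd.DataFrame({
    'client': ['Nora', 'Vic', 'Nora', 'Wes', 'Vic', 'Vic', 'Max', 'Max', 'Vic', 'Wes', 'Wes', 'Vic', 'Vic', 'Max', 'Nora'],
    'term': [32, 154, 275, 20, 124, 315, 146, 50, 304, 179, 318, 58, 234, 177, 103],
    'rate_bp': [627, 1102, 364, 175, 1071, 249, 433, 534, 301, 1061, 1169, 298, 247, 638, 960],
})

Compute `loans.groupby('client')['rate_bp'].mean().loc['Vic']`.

group by client, mean of rate_bp:
client
Max     535.000000
Nora    650.333333
Vic     544.666667
Wes     801.666667
Name: rate_bp, dtype: float64
Hence 544.666666667.

544.666666667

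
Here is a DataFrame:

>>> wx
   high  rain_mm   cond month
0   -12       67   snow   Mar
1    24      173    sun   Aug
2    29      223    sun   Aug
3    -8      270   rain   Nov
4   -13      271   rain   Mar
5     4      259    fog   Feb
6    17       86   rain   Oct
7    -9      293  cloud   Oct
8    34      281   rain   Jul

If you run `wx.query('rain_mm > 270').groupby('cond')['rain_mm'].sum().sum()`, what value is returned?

845

filter rows where rain_mm > 270:
   high  rain_mm   cond month
4   -13      271   rain   Mar
7    -9      293  cloud   Oct
8    34      281   rain   Jul
group by cond, sum of rain_mm:
cond
cloud    293
rain     552
Name: rain_mm, dtype: int64
Taking the sum of the resulting series gives 845.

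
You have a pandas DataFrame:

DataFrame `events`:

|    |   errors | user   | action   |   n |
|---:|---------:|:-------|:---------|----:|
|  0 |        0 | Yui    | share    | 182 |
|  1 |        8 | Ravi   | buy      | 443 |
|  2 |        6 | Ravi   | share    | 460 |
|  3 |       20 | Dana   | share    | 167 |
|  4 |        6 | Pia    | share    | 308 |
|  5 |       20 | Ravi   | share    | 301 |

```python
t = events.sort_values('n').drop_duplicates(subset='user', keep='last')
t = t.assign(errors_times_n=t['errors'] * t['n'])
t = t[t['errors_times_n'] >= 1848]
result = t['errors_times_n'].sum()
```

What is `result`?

sort by n:
   errors  user action    n
3      20  Dana  share  167
0       0   Yui  share  182
5      20  Ravi  share  301
4       6   Pia  share  308
1       8  Ravi    buy  443
2       6  Ravi  share  460
drop duplicate user (keep=last):
   errors  user action    n
3      20  Dana  share  167
0       0   Yui  share  182
4       6   Pia  share  308
2       6  Ravi  share  460
add column errors_times_n = t['errors'] * t['n']:
   errors  user action    n  errors_times_n
3      20  Dana  share  167            3340
0       0   Yui  share  182               0
4       6   Pia  share  308            1848
2       6  Ravi  share  460            2760
filter rows where errors_times_n >= 1848:
   errors  user action    n  errors_times_n
3      20  Dana  share  167            3340
4       6   Pia  share  308            1848
2       6  Ravi  share  460            2760
Hence 7948.

7948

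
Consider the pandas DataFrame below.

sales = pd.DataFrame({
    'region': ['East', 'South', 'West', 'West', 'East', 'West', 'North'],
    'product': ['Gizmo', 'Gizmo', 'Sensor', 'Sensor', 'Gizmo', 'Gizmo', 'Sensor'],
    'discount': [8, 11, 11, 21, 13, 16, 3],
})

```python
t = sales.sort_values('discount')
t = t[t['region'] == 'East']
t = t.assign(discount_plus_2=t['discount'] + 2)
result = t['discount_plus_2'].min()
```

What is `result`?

sort by discount:
  region product  discount
6  North  Sensor         3
0   East   Gizmo         8
1  South   Gizmo        11
2   West  Sensor        11
4   East   Gizmo        13
5   West   Gizmo        16
3   West  Sensor        21
filter rows where region == 'East':
  region product  discount
0   East   Gizmo         8
4   East   Gizmo        13
add column discount_plus_2 = t['discount'] + 2:
  region product  discount  discount_plus_2
0   East   Gizmo         8               10
4   East   Gizmo        13               15

10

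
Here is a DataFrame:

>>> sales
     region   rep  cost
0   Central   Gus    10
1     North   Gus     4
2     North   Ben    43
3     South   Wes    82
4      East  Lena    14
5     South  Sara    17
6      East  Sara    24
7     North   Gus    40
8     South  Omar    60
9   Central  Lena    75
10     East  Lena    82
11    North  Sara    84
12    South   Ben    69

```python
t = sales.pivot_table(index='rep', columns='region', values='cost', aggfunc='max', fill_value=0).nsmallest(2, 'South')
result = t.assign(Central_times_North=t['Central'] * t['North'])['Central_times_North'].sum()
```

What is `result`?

pivot: rows=rep, cols=region, max(cost):
region  Central  East  North  South
rep                                
Ben           0     0     43     69
Gus          10     0     40      0
Lena         75    82      0      0
Omar          0     0      0     60
Sara          0    24     84     17
Wes           0     0      0     82
take 2 rows with smallest South:
region  Central  East  North  South
rep                                
Gus          10     0     40      0
Lena         75    82      0      0
add column Central_times_North = t['Central'] * t['North']:
region  Central  East  North  South  Central_times_North
rep                                                     
Gus          10     0     40      0                  400
Lena         75    82      0      0                    0

400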